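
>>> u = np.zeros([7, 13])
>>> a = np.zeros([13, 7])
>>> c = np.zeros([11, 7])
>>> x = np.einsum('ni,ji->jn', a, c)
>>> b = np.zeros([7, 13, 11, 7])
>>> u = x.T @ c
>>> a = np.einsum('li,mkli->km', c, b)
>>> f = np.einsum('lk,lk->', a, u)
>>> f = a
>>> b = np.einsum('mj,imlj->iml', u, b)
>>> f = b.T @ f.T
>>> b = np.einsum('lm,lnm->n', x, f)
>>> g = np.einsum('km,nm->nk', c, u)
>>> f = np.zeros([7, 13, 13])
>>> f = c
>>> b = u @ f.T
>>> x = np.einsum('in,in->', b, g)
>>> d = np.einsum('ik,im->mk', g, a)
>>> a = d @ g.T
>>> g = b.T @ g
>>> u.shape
(13, 7)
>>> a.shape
(7, 13)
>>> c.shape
(11, 7)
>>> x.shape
()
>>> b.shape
(13, 11)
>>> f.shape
(11, 7)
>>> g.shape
(11, 11)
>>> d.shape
(7, 11)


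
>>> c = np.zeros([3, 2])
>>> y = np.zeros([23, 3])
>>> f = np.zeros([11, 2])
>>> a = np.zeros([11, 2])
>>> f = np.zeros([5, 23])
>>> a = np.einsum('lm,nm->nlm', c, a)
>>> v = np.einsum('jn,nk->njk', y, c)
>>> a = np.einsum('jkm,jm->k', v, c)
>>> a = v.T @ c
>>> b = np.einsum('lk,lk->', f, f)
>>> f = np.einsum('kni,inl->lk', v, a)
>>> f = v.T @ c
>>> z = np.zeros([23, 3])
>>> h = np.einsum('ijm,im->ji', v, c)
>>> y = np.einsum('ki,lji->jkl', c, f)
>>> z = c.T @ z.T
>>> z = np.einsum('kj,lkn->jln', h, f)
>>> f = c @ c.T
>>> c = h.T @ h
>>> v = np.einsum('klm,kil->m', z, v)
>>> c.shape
(3, 3)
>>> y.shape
(23, 3, 2)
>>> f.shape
(3, 3)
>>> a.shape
(2, 23, 2)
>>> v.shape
(2,)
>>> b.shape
()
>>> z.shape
(3, 2, 2)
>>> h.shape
(23, 3)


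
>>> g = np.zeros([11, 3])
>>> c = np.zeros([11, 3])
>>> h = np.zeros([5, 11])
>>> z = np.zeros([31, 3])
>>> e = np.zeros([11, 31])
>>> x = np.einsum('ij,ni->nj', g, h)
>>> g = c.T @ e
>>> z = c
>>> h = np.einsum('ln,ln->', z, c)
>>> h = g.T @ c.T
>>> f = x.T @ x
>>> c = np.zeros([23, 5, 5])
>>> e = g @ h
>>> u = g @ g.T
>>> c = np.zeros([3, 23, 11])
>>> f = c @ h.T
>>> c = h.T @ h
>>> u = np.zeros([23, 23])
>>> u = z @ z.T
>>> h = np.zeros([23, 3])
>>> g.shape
(3, 31)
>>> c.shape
(11, 11)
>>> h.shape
(23, 3)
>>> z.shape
(11, 3)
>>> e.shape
(3, 11)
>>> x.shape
(5, 3)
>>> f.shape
(3, 23, 31)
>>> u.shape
(11, 11)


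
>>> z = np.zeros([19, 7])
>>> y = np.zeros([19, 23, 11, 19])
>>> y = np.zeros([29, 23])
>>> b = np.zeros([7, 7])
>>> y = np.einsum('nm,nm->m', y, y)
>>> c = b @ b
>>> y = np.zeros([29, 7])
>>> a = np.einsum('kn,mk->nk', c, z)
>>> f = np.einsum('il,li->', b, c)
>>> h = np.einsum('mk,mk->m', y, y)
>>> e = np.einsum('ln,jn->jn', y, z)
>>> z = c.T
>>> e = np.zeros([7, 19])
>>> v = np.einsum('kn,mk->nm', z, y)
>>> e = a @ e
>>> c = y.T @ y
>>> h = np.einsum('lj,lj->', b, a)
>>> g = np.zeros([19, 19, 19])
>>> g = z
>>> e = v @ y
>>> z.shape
(7, 7)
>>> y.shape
(29, 7)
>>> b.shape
(7, 7)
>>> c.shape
(7, 7)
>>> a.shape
(7, 7)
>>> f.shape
()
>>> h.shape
()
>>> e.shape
(7, 7)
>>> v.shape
(7, 29)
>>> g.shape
(7, 7)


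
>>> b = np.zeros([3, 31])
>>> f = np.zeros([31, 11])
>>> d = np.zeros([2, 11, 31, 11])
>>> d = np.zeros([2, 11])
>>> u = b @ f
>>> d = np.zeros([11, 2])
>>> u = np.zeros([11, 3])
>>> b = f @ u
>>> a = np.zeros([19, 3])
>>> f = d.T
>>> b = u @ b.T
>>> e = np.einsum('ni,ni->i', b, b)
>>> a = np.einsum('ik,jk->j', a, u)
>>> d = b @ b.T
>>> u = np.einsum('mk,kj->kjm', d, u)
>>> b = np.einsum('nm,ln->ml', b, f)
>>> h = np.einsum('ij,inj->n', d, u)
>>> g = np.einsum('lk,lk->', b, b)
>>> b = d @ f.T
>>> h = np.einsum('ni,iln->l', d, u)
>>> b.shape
(11, 2)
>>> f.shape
(2, 11)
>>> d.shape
(11, 11)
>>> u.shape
(11, 3, 11)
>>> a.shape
(11,)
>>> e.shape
(31,)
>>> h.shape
(3,)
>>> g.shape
()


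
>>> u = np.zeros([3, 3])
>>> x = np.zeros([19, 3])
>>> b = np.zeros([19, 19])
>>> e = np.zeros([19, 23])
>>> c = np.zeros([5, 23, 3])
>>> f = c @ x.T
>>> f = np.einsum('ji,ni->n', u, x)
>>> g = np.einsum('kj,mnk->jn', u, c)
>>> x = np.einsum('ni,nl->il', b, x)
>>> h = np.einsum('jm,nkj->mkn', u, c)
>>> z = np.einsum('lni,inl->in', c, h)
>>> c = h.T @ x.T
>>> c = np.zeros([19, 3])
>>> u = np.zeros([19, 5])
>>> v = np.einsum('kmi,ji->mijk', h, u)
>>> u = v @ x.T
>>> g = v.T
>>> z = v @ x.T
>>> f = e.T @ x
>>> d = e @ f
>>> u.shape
(23, 5, 19, 19)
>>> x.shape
(19, 3)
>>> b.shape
(19, 19)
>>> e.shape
(19, 23)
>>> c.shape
(19, 3)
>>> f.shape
(23, 3)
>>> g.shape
(3, 19, 5, 23)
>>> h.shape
(3, 23, 5)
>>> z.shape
(23, 5, 19, 19)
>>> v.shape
(23, 5, 19, 3)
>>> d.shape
(19, 3)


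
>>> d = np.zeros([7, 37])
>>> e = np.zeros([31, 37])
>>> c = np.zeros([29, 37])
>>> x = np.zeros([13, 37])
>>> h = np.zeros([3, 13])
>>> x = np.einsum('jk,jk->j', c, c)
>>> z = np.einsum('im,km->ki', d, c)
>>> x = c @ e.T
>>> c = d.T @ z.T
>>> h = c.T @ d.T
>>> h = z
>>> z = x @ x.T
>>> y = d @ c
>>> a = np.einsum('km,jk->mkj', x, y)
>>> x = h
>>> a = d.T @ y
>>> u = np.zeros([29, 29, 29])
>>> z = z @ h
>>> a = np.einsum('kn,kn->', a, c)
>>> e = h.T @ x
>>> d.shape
(7, 37)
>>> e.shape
(7, 7)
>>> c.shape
(37, 29)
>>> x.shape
(29, 7)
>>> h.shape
(29, 7)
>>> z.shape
(29, 7)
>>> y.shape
(7, 29)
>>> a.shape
()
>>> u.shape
(29, 29, 29)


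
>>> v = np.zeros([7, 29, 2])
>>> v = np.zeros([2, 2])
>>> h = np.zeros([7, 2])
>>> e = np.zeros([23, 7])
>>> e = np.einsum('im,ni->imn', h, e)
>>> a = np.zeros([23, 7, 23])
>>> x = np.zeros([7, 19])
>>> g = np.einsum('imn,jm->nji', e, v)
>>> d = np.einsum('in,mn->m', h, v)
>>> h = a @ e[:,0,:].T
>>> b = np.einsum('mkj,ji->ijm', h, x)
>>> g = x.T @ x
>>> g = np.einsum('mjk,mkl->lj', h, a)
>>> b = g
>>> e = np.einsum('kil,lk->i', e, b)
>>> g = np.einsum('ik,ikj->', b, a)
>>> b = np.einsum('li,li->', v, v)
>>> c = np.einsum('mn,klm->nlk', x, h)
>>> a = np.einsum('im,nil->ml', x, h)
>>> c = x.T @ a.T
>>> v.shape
(2, 2)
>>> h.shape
(23, 7, 7)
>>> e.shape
(2,)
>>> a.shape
(19, 7)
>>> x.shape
(7, 19)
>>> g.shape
()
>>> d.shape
(2,)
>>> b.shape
()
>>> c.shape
(19, 19)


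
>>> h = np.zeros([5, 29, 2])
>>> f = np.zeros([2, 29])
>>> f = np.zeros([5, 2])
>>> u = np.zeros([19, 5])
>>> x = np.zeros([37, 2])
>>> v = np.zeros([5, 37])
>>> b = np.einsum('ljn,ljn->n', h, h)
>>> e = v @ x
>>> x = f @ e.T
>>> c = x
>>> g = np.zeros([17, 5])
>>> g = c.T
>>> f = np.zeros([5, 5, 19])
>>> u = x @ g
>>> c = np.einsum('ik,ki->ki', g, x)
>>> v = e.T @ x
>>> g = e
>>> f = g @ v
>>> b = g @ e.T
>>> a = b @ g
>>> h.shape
(5, 29, 2)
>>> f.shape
(5, 5)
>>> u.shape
(5, 5)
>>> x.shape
(5, 5)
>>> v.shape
(2, 5)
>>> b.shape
(5, 5)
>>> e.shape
(5, 2)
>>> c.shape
(5, 5)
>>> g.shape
(5, 2)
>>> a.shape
(5, 2)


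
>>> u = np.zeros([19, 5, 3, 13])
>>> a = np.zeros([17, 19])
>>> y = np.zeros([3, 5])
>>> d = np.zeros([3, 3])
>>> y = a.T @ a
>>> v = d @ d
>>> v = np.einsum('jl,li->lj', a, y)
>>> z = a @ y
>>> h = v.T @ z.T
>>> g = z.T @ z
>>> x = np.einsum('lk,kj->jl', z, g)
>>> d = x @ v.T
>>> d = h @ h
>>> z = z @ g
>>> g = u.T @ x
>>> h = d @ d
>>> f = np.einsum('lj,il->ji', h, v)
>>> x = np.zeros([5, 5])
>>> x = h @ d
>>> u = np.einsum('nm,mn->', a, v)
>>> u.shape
()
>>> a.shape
(17, 19)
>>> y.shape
(19, 19)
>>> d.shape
(17, 17)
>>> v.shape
(19, 17)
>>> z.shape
(17, 19)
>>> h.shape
(17, 17)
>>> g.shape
(13, 3, 5, 17)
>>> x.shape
(17, 17)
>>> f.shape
(17, 19)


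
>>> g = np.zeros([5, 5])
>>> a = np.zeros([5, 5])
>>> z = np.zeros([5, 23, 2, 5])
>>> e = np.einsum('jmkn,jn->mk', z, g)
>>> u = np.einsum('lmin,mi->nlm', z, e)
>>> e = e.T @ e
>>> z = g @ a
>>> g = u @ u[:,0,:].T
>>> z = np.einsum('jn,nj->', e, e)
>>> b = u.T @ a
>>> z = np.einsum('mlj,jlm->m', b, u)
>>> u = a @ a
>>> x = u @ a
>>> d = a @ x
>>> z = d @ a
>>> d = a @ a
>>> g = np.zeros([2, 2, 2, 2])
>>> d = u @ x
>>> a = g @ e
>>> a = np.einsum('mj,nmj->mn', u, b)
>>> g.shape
(2, 2, 2, 2)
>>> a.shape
(5, 23)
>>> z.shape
(5, 5)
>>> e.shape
(2, 2)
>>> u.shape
(5, 5)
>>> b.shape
(23, 5, 5)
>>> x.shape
(5, 5)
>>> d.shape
(5, 5)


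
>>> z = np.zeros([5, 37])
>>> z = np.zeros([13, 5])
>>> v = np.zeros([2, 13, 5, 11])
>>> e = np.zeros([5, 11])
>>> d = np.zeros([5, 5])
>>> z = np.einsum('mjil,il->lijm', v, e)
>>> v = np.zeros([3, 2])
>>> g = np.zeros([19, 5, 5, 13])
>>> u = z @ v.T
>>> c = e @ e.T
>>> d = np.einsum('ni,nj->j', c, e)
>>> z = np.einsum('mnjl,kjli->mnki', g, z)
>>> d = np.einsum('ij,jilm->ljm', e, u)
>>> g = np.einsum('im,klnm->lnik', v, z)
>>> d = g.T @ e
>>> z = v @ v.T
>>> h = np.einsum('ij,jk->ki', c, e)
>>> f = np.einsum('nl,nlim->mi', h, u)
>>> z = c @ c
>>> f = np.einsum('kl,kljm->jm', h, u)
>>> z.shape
(5, 5)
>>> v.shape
(3, 2)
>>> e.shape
(5, 11)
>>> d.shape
(19, 3, 11, 11)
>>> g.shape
(5, 11, 3, 19)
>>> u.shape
(11, 5, 13, 3)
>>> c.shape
(5, 5)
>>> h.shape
(11, 5)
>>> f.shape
(13, 3)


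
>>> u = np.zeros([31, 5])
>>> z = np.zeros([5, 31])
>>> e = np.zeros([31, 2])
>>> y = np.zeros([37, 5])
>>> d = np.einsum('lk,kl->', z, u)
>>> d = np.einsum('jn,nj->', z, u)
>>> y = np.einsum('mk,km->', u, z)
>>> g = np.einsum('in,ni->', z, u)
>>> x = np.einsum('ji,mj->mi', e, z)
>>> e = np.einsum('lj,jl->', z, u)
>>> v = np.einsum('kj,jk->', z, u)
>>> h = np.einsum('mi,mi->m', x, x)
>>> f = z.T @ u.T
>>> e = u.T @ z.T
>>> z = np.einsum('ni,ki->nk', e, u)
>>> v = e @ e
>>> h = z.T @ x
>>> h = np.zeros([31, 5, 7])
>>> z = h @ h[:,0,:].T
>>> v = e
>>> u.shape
(31, 5)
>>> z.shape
(31, 5, 31)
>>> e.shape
(5, 5)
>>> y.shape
()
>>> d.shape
()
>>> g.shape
()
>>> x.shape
(5, 2)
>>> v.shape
(5, 5)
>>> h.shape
(31, 5, 7)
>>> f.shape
(31, 31)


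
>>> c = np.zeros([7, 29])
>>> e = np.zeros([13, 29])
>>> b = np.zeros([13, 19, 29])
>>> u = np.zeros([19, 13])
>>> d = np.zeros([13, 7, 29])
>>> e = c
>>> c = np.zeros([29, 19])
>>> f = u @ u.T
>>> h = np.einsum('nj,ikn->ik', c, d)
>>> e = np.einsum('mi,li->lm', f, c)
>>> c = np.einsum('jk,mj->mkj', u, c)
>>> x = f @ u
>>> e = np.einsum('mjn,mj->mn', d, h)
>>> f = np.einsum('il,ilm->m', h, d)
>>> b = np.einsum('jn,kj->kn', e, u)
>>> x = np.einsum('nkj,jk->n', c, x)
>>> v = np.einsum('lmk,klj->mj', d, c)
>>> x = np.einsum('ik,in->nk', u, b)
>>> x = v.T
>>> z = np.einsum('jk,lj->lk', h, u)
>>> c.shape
(29, 13, 19)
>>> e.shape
(13, 29)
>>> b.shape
(19, 29)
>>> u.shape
(19, 13)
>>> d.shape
(13, 7, 29)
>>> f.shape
(29,)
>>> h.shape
(13, 7)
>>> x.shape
(19, 7)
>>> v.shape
(7, 19)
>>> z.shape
(19, 7)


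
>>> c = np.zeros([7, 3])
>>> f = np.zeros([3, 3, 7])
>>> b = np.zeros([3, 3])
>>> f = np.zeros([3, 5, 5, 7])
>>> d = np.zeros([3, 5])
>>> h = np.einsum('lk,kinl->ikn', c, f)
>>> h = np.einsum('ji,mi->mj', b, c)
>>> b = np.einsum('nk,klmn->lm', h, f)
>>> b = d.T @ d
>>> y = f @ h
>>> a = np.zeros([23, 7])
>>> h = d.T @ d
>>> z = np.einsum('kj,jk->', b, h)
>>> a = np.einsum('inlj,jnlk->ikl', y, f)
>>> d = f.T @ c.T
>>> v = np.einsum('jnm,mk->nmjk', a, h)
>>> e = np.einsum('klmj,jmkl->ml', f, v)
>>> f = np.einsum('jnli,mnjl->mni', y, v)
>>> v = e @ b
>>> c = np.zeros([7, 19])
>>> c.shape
(7, 19)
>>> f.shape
(7, 5, 3)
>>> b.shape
(5, 5)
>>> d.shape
(7, 5, 5, 7)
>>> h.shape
(5, 5)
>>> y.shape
(3, 5, 5, 3)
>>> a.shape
(3, 7, 5)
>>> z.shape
()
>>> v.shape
(5, 5)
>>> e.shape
(5, 5)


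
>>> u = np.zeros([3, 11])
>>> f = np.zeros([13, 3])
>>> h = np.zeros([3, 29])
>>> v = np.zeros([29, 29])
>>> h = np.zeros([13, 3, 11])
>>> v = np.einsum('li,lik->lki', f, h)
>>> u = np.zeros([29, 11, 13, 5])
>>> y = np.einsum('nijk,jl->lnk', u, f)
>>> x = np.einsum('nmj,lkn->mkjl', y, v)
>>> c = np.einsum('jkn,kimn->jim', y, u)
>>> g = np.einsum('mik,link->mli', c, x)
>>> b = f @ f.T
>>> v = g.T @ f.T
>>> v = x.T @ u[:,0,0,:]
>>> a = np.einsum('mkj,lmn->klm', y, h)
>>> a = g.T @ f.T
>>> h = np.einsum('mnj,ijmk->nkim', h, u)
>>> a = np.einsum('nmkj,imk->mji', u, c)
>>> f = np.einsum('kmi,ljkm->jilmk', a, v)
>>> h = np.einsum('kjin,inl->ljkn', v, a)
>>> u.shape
(29, 11, 13, 5)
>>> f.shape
(5, 3, 13, 5, 11)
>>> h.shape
(3, 5, 13, 5)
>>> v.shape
(13, 5, 11, 5)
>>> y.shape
(3, 29, 5)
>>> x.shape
(29, 11, 5, 13)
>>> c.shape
(3, 11, 13)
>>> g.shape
(3, 29, 11)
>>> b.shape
(13, 13)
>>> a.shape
(11, 5, 3)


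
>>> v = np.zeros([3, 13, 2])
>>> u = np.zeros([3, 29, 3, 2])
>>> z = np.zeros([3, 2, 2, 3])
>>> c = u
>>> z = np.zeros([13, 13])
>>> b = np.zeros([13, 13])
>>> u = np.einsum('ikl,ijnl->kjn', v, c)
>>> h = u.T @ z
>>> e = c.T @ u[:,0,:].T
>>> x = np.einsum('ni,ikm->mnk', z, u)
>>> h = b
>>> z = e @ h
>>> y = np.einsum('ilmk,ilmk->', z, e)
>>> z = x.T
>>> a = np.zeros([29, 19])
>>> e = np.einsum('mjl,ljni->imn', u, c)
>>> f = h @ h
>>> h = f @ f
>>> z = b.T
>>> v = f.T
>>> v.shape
(13, 13)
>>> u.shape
(13, 29, 3)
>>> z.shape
(13, 13)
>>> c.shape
(3, 29, 3, 2)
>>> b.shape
(13, 13)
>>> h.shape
(13, 13)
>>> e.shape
(2, 13, 3)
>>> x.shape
(3, 13, 29)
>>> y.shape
()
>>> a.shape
(29, 19)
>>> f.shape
(13, 13)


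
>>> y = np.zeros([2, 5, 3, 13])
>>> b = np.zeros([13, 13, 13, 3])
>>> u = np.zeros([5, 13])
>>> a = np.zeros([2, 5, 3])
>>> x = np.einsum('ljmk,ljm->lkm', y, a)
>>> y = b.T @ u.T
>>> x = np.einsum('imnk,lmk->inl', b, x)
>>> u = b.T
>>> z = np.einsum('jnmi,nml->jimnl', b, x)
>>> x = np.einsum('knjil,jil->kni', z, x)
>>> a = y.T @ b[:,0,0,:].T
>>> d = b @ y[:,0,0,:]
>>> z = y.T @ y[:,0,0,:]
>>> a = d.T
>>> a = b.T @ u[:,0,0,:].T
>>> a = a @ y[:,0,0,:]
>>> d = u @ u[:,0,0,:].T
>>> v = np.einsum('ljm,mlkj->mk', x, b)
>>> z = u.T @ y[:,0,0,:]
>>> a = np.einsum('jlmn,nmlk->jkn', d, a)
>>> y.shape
(3, 13, 13, 5)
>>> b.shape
(13, 13, 13, 3)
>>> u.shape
(3, 13, 13, 13)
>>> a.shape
(3, 5, 3)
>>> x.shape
(13, 3, 13)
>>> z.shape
(13, 13, 13, 5)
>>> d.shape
(3, 13, 13, 3)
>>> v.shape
(13, 13)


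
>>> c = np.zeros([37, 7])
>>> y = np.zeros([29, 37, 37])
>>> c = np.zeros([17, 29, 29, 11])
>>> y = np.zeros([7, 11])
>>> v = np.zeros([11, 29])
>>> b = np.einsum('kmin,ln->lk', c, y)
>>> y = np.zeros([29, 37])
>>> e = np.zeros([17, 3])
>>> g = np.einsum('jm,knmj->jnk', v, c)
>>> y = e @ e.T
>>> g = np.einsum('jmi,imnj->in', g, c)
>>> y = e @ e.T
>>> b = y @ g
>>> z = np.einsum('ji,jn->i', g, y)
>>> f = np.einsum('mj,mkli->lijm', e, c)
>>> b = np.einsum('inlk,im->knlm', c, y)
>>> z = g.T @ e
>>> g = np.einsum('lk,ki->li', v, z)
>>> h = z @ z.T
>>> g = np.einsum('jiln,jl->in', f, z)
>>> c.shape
(17, 29, 29, 11)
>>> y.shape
(17, 17)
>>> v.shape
(11, 29)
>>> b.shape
(11, 29, 29, 17)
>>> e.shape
(17, 3)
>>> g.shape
(11, 17)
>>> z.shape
(29, 3)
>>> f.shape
(29, 11, 3, 17)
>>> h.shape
(29, 29)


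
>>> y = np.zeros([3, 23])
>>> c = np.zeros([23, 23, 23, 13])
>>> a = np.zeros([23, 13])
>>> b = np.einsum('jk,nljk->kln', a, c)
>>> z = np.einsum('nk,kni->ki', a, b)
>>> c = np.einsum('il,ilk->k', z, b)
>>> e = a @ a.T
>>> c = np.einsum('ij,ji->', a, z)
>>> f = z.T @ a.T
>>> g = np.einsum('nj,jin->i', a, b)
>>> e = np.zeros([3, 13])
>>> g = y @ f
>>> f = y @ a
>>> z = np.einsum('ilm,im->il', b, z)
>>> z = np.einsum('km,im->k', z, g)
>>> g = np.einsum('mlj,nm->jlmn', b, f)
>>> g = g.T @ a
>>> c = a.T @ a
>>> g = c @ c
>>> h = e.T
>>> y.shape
(3, 23)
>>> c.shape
(13, 13)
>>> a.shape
(23, 13)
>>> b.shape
(13, 23, 23)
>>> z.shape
(13,)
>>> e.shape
(3, 13)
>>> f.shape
(3, 13)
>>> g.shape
(13, 13)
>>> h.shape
(13, 3)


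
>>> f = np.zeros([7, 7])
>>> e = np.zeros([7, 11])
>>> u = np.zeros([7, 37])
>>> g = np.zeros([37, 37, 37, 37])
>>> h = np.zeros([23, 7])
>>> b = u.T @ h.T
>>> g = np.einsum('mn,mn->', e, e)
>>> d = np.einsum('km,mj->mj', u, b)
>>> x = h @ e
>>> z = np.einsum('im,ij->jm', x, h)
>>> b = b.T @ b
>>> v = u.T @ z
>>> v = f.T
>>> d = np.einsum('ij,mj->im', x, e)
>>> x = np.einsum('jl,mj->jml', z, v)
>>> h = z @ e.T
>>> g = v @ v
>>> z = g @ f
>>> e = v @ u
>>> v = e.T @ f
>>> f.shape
(7, 7)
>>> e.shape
(7, 37)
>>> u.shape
(7, 37)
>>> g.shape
(7, 7)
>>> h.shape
(7, 7)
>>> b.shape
(23, 23)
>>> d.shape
(23, 7)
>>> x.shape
(7, 7, 11)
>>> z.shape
(7, 7)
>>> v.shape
(37, 7)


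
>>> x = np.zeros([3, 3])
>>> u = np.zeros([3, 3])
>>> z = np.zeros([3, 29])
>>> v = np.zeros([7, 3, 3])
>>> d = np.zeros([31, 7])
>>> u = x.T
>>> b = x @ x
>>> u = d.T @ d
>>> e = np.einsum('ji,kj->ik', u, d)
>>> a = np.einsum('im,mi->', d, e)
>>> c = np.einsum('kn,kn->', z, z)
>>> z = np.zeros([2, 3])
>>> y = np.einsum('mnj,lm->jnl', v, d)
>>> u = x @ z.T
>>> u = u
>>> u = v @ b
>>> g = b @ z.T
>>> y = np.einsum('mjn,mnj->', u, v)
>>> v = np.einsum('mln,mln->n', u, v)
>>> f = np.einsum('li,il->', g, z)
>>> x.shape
(3, 3)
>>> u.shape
(7, 3, 3)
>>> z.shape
(2, 3)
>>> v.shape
(3,)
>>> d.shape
(31, 7)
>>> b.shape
(3, 3)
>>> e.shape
(7, 31)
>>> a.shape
()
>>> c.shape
()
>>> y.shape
()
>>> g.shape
(3, 2)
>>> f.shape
()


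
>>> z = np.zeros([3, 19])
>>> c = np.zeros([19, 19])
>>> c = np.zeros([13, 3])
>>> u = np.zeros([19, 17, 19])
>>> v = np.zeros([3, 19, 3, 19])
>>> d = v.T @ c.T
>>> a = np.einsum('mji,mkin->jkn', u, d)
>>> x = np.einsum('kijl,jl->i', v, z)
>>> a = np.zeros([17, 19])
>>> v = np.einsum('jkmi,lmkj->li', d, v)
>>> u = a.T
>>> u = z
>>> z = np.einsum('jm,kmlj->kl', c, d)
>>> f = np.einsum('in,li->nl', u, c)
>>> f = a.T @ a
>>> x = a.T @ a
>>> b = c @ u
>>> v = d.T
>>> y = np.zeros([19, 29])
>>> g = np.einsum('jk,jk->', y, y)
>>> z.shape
(19, 19)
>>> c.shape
(13, 3)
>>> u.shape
(3, 19)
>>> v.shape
(13, 19, 3, 19)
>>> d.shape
(19, 3, 19, 13)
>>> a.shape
(17, 19)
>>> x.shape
(19, 19)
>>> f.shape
(19, 19)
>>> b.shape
(13, 19)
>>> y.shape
(19, 29)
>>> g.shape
()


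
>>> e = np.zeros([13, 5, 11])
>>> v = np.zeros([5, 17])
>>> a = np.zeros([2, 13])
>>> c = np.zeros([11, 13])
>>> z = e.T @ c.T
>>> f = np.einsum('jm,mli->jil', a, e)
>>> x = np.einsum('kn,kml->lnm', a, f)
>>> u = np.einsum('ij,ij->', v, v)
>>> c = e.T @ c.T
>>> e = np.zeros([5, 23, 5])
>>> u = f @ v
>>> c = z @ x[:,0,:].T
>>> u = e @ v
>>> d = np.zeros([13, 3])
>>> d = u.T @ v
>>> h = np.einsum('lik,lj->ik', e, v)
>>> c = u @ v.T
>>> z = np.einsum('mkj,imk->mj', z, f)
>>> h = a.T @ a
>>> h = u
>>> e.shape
(5, 23, 5)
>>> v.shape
(5, 17)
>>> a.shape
(2, 13)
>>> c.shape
(5, 23, 5)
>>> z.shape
(11, 11)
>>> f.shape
(2, 11, 5)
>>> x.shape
(5, 13, 11)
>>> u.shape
(5, 23, 17)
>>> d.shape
(17, 23, 17)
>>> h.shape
(5, 23, 17)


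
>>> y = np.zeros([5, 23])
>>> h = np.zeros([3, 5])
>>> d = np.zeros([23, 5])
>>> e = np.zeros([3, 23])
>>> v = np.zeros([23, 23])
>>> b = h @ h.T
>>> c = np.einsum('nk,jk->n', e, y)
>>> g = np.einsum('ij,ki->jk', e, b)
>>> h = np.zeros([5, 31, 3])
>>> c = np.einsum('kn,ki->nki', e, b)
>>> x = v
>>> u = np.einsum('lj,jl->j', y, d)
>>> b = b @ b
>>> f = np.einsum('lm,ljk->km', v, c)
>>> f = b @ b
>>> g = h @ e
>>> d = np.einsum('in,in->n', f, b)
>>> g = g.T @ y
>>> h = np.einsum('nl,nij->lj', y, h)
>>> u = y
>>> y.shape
(5, 23)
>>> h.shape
(23, 3)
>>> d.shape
(3,)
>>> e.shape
(3, 23)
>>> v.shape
(23, 23)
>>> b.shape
(3, 3)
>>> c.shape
(23, 3, 3)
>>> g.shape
(23, 31, 23)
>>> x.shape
(23, 23)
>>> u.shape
(5, 23)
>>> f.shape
(3, 3)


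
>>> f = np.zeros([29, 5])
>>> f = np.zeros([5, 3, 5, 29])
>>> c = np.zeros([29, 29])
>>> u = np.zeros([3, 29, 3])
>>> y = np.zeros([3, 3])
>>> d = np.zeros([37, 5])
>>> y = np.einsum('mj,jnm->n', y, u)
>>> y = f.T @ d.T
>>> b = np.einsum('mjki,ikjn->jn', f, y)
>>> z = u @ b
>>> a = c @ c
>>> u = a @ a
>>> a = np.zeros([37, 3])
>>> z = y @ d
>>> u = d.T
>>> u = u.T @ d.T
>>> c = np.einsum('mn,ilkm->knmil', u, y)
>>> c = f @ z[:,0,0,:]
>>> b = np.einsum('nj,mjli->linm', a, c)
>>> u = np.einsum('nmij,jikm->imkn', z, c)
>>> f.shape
(5, 3, 5, 29)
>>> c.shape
(5, 3, 5, 5)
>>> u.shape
(3, 5, 5, 29)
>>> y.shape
(29, 5, 3, 37)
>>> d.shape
(37, 5)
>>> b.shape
(5, 5, 37, 5)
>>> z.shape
(29, 5, 3, 5)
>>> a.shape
(37, 3)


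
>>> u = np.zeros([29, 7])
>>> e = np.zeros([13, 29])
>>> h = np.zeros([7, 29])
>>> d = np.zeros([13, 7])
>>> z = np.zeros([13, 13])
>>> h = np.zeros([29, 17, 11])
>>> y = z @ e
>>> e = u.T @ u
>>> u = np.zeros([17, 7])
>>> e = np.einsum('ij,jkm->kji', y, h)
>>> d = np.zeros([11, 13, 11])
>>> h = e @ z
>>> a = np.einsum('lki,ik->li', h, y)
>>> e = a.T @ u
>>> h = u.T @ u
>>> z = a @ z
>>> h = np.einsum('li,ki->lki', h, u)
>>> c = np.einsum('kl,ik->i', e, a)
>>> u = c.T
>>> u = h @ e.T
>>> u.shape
(7, 17, 13)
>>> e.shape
(13, 7)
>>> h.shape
(7, 17, 7)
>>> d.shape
(11, 13, 11)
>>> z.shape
(17, 13)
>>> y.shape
(13, 29)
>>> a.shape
(17, 13)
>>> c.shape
(17,)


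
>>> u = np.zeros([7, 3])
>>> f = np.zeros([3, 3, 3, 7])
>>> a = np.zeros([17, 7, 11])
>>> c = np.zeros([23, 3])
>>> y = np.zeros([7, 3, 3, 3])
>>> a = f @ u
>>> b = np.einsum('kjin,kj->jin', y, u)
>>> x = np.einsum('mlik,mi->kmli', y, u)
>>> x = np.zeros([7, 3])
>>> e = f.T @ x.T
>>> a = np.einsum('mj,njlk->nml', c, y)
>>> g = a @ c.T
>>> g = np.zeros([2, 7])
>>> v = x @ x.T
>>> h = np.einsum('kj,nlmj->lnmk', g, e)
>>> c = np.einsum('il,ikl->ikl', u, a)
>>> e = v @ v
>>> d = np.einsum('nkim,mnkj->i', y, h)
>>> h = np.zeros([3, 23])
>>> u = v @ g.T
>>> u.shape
(7, 2)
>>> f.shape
(3, 3, 3, 7)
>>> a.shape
(7, 23, 3)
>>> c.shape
(7, 23, 3)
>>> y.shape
(7, 3, 3, 3)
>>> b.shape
(3, 3, 3)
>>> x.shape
(7, 3)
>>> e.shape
(7, 7)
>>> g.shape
(2, 7)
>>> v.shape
(7, 7)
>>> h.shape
(3, 23)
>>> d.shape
(3,)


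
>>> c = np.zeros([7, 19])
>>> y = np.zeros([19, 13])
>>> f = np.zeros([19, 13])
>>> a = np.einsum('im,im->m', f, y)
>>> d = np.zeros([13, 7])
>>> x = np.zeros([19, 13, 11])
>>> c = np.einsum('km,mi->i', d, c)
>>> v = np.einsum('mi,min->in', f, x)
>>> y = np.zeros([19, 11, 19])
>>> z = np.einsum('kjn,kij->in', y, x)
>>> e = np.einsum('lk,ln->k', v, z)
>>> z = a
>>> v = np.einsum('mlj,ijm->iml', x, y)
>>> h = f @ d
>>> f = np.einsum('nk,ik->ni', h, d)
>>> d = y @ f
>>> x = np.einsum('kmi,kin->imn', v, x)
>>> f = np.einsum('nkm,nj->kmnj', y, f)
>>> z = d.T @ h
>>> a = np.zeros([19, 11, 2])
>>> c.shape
(19,)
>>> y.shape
(19, 11, 19)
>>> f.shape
(11, 19, 19, 13)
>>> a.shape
(19, 11, 2)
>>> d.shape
(19, 11, 13)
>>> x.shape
(13, 19, 11)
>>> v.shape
(19, 19, 13)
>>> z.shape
(13, 11, 7)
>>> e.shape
(11,)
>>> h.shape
(19, 7)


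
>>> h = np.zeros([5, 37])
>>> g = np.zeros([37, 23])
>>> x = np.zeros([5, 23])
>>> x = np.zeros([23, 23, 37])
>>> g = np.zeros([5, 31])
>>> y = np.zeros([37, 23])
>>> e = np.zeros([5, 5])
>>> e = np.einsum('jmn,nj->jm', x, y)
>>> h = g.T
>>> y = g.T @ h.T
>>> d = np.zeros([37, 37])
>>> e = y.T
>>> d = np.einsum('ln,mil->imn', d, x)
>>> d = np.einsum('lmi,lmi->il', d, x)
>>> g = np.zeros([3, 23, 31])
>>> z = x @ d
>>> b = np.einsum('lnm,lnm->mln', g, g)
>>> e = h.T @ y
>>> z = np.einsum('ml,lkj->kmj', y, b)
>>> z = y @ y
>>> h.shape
(31, 5)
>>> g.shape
(3, 23, 31)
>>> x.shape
(23, 23, 37)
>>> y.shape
(31, 31)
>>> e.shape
(5, 31)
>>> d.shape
(37, 23)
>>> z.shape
(31, 31)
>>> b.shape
(31, 3, 23)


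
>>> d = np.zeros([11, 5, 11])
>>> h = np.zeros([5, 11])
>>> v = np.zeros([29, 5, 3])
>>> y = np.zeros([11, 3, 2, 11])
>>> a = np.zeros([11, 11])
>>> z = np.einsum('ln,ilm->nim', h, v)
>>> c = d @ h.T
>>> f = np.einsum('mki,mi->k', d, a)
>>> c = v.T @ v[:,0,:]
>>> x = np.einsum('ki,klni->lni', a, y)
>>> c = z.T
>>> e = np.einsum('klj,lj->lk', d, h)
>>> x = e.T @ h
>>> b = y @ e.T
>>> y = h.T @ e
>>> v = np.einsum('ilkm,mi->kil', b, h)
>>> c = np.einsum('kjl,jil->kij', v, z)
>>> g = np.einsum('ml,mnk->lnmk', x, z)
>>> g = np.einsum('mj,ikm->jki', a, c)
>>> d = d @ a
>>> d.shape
(11, 5, 11)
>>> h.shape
(5, 11)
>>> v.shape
(2, 11, 3)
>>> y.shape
(11, 11)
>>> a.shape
(11, 11)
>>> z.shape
(11, 29, 3)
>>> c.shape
(2, 29, 11)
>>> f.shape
(5,)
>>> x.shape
(11, 11)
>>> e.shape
(5, 11)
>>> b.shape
(11, 3, 2, 5)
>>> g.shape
(11, 29, 2)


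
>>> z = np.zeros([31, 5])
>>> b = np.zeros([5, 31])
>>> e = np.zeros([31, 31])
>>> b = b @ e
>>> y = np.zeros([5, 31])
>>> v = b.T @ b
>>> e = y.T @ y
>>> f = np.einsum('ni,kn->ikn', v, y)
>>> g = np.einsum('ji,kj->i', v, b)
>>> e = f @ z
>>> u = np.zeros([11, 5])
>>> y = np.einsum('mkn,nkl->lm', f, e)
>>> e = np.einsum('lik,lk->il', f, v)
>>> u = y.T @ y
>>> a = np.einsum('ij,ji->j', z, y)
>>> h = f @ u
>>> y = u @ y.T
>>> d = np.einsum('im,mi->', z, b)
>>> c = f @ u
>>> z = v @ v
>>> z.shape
(31, 31)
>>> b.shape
(5, 31)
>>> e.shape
(5, 31)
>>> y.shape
(31, 5)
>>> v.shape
(31, 31)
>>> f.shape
(31, 5, 31)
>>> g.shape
(31,)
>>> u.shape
(31, 31)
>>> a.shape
(5,)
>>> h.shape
(31, 5, 31)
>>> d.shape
()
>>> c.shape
(31, 5, 31)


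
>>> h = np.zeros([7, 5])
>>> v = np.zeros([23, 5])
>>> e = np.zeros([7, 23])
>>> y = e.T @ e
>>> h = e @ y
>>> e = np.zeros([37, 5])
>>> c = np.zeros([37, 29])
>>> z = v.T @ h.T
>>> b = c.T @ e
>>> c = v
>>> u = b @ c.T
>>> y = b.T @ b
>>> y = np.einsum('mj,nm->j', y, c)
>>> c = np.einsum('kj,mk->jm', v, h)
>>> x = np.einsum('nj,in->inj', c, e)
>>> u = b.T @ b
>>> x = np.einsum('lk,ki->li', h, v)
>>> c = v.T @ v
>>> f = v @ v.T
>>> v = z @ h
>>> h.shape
(7, 23)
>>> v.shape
(5, 23)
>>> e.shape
(37, 5)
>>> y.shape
(5,)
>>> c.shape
(5, 5)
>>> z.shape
(5, 7)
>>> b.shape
(29, 5)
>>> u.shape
(5, 5)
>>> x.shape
(7, 5)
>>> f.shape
(23, 23)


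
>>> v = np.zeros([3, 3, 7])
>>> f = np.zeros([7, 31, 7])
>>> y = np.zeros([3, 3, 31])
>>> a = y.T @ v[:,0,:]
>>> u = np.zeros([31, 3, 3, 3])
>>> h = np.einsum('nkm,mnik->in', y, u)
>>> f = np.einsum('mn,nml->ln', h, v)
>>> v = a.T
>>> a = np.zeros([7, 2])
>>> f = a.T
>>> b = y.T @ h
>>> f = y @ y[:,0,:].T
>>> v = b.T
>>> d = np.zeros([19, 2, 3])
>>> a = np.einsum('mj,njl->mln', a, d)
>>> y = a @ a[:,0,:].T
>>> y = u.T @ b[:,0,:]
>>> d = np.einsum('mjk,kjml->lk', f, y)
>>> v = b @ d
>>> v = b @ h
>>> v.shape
(31, 3, 3)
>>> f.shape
(3, 3, 3)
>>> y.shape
(3, 3, 3, 3)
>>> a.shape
(7, 3, 19)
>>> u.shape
(31, 3, 3, 3)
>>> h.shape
(3, 3)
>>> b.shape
(31, 3, 3)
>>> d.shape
(3, 3)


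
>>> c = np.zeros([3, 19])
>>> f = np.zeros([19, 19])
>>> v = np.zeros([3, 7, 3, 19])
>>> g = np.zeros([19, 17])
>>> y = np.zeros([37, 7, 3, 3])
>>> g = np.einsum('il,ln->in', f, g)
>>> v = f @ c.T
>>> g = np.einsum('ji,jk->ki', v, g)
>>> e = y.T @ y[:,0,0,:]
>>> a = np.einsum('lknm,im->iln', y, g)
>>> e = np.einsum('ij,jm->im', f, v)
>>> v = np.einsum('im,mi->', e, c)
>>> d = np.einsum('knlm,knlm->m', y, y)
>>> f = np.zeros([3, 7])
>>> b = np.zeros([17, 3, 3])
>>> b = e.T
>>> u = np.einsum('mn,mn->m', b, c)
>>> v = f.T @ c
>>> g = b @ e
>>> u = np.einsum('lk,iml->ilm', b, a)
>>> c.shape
(3, 19)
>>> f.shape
(3, 7)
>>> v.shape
(7, 19)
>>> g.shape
(3, 3)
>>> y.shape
(37, 7, 3, 3)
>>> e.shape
(19, 3)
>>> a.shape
(17, 37, 3)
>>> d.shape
(3,)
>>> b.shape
(3, 19)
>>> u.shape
(17, 3, 37)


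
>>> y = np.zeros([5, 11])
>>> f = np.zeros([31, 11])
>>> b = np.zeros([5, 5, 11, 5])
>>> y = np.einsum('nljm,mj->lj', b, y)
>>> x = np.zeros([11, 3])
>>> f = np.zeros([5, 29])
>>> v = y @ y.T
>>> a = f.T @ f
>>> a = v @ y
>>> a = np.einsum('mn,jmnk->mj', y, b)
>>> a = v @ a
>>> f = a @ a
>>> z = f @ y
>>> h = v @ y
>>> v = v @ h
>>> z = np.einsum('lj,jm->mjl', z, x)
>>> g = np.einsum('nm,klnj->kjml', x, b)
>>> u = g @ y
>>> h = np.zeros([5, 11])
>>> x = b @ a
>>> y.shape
(5, 11)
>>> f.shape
(5, 5)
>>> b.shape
(5, 5, 11, 5)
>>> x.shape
(5, 5, 11, 5)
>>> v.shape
(5, 11)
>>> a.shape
(5, 5)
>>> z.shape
(3, 11, 5)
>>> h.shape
(5, 11)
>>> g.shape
(5, 5, 3, 5)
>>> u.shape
(5, 5, 3, 11)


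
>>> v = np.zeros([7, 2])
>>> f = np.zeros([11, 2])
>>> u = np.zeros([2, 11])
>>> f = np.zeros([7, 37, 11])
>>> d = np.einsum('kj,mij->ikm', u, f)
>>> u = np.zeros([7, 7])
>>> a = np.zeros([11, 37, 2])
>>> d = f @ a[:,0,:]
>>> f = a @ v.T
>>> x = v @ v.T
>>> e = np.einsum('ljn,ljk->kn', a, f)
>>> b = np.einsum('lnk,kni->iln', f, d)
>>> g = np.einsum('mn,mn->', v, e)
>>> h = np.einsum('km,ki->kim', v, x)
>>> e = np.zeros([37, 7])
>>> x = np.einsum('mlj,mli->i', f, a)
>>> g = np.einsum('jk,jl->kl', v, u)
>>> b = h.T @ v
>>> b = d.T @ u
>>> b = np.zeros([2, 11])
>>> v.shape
(7, 2)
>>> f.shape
(11, 37, 7)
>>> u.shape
(7, 7)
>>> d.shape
(7, 37, 2)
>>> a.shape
(11, 37, 2)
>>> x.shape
(2,)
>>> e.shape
(37, 7)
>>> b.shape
(2, 11)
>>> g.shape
(2, 7)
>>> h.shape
(7, 7, 2)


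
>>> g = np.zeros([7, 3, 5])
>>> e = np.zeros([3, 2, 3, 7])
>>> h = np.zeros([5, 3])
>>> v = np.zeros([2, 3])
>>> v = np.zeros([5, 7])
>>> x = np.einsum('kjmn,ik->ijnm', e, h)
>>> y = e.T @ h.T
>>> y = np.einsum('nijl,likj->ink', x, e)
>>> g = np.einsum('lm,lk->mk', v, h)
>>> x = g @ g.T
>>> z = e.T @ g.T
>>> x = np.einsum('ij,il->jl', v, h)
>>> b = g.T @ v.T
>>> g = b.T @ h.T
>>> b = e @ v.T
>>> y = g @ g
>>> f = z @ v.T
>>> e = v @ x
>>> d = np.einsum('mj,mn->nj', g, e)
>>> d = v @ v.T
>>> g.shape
(5, 5)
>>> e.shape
(5, 3)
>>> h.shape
(5, 3)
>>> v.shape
(5, 7)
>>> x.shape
(7, 3)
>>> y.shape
(5, 5)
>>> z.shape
(7, 3, 2, 7)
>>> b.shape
(3, 2, 3, 5)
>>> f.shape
(7, 3, 2, 5)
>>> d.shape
(5, 5)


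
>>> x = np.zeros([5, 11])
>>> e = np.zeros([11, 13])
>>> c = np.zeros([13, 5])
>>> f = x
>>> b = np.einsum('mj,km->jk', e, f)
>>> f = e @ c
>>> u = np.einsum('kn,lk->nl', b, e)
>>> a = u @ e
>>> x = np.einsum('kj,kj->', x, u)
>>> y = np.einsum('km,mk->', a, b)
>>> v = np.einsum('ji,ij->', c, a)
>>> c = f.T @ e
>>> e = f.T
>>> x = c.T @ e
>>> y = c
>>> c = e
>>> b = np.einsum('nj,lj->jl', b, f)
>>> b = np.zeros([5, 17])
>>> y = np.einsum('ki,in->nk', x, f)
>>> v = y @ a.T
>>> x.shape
(13, 11)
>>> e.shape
(5, 11)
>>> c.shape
(5, 11)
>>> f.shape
(11, 5)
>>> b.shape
(5, 17)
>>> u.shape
(5, 11)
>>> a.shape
(5, 13)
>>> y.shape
(5, 13)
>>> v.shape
(5, 5)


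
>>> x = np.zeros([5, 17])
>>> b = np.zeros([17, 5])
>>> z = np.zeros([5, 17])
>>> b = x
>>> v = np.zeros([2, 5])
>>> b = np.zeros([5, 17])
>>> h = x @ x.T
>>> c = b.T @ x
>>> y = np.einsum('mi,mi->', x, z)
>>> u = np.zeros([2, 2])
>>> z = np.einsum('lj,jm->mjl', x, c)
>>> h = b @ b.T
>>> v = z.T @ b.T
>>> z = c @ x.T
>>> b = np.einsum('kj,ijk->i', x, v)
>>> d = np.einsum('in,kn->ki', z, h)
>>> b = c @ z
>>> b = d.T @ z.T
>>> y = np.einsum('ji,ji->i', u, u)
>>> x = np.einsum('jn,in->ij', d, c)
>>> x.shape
(17, 5)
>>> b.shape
(17, 17)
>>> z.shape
(17, 5)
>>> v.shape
(5, 17, 5)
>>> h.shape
(5, 5)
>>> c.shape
(17, 17)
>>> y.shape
(2,)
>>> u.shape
(2, 2)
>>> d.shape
(5, 17)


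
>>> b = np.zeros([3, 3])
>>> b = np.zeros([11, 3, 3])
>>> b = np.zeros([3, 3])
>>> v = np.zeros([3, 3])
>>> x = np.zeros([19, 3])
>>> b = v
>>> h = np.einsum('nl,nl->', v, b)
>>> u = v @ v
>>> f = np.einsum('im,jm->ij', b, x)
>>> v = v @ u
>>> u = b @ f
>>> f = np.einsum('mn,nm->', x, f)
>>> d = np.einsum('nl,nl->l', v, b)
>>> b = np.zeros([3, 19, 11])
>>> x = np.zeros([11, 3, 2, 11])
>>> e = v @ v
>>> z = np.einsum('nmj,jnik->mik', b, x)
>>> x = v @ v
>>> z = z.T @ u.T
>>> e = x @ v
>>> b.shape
(3, 19, 11)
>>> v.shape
(3, 3)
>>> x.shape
(3, 3)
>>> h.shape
()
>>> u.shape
(3, 19)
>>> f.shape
()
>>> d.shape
(3,)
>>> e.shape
(3, 3)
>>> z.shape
(11, 2, 3)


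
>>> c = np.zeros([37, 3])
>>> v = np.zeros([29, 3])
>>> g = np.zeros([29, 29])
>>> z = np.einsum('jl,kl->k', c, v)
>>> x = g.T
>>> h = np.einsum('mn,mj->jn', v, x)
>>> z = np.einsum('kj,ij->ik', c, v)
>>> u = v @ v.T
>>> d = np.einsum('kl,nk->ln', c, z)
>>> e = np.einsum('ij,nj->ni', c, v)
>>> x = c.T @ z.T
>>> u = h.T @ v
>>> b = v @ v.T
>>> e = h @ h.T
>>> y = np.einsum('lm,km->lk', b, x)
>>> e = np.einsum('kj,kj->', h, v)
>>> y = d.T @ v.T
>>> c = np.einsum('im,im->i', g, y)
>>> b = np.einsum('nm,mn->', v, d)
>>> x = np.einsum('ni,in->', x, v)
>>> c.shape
(29,)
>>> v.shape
(29, 3)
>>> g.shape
(29, 29)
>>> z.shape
(29, 37)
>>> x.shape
()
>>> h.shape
(29, 3)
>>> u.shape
(3, 3)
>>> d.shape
(3, 29)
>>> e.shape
()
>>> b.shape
()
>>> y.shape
(29, 29)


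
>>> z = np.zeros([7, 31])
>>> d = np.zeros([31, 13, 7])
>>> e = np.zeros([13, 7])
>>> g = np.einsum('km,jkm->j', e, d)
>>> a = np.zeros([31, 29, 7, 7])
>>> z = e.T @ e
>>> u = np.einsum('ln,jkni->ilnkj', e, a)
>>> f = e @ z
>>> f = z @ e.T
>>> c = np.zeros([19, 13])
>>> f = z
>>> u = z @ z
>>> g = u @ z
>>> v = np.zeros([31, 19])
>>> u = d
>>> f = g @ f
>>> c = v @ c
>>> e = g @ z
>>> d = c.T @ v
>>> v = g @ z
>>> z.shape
(7, 7)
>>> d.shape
(13, 19)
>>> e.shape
(7, 7)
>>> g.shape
(7, 7)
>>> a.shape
(31, 29, 7, 7)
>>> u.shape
(31, 13, 7)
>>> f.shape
(7, 7)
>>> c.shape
(31, 13)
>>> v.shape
(7, 7)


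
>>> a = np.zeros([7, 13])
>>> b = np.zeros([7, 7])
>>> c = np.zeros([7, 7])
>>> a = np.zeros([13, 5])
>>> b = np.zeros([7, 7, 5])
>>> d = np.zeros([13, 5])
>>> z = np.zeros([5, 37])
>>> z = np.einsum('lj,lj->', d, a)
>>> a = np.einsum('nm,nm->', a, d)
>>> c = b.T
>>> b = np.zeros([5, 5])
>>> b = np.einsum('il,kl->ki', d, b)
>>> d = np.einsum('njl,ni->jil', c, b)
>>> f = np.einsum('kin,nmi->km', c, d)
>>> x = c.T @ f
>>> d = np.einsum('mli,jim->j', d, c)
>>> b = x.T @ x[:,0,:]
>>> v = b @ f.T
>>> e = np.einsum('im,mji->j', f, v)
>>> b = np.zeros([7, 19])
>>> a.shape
()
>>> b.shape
(7, 19)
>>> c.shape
(5, 7, 7)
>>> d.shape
(5,)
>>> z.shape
()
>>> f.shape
(5, 13)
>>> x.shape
(7, 7, 13)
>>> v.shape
(13, 7, 5)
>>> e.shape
(7,)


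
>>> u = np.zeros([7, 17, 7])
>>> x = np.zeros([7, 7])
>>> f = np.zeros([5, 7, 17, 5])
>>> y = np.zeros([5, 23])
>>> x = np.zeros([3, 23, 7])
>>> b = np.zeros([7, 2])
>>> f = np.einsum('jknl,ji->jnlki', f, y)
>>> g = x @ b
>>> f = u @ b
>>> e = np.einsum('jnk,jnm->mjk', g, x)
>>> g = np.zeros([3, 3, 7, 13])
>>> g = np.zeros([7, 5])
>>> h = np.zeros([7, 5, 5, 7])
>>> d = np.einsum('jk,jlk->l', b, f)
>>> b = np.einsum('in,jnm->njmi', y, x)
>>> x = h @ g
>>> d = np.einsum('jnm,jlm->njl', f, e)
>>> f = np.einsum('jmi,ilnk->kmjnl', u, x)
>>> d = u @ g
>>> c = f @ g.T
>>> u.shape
(7, 17, 7)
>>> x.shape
(7, 5, 5, 5)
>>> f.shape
(5, 17, 7, 5, 5)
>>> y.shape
(5, 23)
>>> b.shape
(23, 3, 7, 5)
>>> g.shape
(7, 5)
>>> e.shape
(7, 3, 2)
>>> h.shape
(7, 5, 5, 7)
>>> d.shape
(7, 17, 5)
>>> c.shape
(5, 17, 7, 5, 7)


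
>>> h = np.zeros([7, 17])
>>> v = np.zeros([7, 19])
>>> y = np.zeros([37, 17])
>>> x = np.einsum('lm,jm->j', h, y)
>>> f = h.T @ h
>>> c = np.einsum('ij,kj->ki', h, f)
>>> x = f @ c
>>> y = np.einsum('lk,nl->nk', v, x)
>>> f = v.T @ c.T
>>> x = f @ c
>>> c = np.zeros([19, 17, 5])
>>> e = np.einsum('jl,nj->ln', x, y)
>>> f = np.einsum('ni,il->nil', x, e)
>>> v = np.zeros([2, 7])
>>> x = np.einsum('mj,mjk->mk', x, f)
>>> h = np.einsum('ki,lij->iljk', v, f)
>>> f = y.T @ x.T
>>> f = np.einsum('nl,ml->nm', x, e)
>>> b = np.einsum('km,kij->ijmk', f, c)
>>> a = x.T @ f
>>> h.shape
(7, 19, 17, 2)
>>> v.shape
(2, 7)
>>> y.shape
(17, 19)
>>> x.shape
(19, 17)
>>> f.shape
(19, 7)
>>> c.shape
(19, 17, 5)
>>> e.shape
(7, 17)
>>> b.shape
(17, 5, 7, 19)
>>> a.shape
(17, 7)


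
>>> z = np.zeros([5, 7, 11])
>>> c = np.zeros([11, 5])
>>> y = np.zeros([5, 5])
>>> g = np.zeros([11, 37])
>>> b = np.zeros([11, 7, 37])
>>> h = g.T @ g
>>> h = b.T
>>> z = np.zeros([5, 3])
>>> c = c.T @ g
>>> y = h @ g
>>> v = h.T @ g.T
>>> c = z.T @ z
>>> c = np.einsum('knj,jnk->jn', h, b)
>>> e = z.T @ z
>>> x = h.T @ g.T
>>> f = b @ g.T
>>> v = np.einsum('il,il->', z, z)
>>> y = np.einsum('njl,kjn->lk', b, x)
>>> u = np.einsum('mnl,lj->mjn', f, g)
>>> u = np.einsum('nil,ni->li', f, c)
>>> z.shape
(5, 3)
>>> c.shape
(11, 7)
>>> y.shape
(37, 11)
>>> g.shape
(11, 37)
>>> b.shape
(11, 7, 37)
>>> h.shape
(37, 7, 11)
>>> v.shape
()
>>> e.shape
(3, 3)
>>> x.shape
(11, 7, 11)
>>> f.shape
(11, 7, 11)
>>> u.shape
(11, 7)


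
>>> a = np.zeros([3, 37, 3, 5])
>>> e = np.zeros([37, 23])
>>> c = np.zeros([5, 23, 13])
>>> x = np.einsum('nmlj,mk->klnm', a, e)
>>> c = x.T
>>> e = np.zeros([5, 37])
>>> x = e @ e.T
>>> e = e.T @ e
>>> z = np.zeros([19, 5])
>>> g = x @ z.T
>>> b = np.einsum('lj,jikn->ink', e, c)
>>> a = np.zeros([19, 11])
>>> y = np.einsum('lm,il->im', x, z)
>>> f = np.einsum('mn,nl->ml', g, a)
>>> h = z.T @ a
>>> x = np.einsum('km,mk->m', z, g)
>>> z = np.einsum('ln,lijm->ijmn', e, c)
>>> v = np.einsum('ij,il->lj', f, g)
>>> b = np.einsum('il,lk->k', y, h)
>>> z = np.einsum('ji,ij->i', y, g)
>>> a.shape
(19, 11)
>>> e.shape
(37, 37)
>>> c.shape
(37, 3, 3, 23)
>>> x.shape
(5,)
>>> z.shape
(5,)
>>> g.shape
(5, 19)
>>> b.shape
(11,)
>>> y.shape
(19, 5)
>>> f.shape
(5, 11)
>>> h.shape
(5, 11)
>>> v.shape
(19, 11)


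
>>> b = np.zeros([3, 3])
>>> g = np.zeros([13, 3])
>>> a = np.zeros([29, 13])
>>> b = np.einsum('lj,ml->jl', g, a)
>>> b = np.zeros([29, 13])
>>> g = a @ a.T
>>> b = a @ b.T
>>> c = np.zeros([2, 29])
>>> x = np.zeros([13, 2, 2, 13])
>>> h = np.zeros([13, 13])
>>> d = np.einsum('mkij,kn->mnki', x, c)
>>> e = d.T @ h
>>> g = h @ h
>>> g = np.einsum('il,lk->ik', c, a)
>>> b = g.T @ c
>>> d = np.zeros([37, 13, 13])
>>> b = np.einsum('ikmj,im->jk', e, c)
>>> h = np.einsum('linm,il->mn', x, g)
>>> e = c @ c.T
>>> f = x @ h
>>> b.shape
(13, 2)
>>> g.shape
(2, 13)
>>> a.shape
(29, 13)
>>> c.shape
(2, 29)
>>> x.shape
(13, 2, 2, 13)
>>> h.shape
(13, 2)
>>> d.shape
(37, 13, 13)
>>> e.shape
(2, 2)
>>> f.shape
(13, 2, 2, 2)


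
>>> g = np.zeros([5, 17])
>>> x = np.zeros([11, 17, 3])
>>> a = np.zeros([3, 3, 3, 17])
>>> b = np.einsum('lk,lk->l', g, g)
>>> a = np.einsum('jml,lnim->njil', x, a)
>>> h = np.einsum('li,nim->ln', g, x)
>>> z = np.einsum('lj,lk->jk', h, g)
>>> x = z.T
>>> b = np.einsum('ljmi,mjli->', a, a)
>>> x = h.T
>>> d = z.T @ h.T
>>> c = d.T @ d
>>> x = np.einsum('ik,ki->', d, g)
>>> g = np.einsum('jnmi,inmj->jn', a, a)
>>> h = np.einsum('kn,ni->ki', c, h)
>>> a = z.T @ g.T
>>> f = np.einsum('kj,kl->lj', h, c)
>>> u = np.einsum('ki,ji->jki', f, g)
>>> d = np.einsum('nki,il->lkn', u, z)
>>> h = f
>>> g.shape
(3, 11)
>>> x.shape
()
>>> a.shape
(17, 3)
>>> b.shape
()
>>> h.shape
(5, 11)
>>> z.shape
(11, 17)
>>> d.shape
(17, 5, 3)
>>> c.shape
(5, 5)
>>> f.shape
(5, 11)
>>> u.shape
(3, 5, 11)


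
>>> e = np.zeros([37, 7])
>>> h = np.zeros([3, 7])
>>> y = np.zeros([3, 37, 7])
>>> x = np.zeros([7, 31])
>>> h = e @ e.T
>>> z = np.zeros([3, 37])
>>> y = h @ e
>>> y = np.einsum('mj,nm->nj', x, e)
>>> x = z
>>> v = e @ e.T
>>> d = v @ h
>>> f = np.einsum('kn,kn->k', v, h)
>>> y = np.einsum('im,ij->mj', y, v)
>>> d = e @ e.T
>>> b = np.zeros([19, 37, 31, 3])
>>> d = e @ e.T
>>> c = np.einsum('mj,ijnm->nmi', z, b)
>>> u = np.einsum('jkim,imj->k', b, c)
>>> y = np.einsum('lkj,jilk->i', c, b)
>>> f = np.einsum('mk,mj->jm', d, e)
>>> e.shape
(37, 7)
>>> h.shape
(37, 37)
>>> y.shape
(37,)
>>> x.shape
(3, 37)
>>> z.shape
(3, 37)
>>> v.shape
(37, 37)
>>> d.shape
(37, 37)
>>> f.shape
(7, 37)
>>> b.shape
(19, 37, 31, 3)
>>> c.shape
(31, 3, 19)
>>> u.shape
(37,)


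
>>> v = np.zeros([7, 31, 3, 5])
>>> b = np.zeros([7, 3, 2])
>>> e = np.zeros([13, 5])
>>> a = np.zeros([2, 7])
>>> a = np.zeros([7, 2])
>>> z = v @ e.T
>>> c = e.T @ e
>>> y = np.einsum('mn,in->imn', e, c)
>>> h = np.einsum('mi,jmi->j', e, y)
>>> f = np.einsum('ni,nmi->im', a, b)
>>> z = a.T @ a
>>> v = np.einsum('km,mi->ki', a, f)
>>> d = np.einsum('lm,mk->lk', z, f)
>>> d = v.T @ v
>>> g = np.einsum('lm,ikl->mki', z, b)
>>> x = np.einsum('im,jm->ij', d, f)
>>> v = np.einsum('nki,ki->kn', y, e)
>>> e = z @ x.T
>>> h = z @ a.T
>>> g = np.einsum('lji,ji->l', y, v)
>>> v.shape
(13, 5)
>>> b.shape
(7, 3, 2)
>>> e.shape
(2, 3)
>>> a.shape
(7, 2)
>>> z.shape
(2, 2)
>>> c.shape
(5, 5)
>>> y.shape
(5, 13, 5)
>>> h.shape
(2, 7)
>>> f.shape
(2, 3)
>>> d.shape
(3, 3)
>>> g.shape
(5,)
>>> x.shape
(3, 2)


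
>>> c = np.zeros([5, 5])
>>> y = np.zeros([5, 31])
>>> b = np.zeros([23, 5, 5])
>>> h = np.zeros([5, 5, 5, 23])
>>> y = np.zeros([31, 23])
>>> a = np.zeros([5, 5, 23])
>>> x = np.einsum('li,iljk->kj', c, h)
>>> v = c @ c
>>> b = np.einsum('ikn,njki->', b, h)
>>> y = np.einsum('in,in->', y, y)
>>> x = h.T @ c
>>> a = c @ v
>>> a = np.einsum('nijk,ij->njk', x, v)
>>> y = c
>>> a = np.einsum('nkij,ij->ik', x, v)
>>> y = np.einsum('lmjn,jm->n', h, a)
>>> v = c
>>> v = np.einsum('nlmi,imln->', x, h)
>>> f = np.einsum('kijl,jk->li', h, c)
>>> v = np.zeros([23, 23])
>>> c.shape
(5, 5)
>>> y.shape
(23,)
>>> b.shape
()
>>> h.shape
(5, 5, 5, 23)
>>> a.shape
(5, 5)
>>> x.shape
(23, 5, 5, 5)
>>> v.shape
(23, 23)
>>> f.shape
(23, 5)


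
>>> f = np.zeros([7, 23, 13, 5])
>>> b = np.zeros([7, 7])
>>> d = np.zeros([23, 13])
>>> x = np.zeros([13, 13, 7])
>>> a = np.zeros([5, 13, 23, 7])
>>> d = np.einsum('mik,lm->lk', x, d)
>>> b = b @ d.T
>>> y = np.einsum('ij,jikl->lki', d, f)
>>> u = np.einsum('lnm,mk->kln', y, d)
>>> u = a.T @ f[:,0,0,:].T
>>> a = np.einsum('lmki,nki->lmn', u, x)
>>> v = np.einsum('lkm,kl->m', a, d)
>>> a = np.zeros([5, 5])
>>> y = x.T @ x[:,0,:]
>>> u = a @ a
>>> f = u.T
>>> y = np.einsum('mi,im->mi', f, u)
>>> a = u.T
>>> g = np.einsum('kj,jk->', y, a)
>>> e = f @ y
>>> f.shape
(5, 5)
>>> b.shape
(7, 23)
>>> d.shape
(23, 7)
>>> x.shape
(13, 13, 7)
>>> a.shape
(5, 5)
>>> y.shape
(5, 5)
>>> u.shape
(5, 5)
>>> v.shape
(13,)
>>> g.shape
()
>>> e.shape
(5, 5)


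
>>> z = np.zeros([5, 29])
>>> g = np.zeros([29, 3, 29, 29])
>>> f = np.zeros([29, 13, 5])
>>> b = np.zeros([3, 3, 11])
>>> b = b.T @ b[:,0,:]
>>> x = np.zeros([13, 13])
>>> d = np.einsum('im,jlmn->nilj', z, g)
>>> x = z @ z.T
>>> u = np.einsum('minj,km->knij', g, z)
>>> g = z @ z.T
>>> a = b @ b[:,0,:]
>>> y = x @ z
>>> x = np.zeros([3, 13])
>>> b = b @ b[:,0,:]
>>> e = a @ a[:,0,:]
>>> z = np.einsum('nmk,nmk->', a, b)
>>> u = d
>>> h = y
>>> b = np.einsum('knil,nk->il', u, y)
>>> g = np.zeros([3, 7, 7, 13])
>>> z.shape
()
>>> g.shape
(3, 7, 7, 13)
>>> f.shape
(29, 13, 5)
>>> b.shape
(3, 29)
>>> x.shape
(3, 13)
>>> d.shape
(29, 5, 3, 29)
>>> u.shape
(29, 5, 3, 29)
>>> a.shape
(11, 3, 11)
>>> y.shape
(5, 29)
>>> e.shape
(11, 3, 11)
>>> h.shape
(5, 29)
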